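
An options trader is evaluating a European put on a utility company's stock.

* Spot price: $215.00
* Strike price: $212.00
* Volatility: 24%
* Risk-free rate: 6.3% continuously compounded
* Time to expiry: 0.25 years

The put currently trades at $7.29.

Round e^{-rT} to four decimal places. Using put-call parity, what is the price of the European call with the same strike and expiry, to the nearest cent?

$13.60

exp(−rT) = exp(−0.063·0.25) = 0.9844
Put-call parity: C − P = S − K·e^(−rT) = 215 − 212·0.9844 = 215 − 208.6928 = 6.3072
C = P + (C − P) = 7.29 + (6.3072) = 13.5972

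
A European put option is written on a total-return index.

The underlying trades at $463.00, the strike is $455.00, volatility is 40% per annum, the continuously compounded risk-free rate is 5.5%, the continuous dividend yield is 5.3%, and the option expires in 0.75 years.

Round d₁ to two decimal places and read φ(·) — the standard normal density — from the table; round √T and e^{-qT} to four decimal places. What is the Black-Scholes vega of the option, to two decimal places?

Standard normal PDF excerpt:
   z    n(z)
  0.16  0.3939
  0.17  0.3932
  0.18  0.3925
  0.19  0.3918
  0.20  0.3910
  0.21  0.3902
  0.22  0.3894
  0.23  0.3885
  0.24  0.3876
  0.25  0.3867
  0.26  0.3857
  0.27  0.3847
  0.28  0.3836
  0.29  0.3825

σ√T = 0.4 × 0.8660 = 0.3464
d₁ = [ln(463/455) + (0.055 − 0.053 + 0.4²/2)·0.75] / 0.3464 = [0.0174 + 0.0615] / 0.3464 = 0.2279 → 0.23
√T = √0.75 = 0.8660
φ(d₁) = φ(0.23) = 0.3885
exp(−qT) = exp(−0.053·0.75) = 0.9610
vega = S·exp(−qT)·φ(d₁)·√T = 463·0.9610·0.3885·0.8660 = 149.6971
(Vega is the same for a European call and put with the same parameters.)

149.70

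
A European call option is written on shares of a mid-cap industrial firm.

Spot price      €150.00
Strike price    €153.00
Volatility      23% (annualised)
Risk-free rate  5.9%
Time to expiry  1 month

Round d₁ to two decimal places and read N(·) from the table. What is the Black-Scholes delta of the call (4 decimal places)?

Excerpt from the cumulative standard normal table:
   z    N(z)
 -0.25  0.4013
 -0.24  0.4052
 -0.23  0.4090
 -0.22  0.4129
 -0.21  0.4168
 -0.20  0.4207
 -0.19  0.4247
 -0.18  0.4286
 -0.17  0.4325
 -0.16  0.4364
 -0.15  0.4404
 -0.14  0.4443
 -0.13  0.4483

T = 0.08333;  σ√T = 0.0664
d₁ = [ln(150/153) + (0.059 + 0.23²/2)·0.08333] / 0.0664 = [-0.0198 + 0.0071] / 0.0664 = -0.1910 which rounds to -0.19
N(d₁) = N(-0.19) = 0.4247
Δ_call = N(d₁) = 0.4247

0.4247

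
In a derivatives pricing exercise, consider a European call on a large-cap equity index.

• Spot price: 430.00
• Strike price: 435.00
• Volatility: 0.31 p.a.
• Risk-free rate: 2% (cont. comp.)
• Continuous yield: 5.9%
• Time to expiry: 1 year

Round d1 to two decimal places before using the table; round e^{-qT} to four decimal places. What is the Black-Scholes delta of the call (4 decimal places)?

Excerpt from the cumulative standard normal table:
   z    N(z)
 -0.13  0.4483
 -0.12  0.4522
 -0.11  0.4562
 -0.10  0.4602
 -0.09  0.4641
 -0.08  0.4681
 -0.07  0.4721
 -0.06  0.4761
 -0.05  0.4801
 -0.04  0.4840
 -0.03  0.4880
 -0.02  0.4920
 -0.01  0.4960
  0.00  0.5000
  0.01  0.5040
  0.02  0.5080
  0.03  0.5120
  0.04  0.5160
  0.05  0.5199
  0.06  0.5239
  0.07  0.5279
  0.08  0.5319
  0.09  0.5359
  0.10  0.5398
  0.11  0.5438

0.4676

T = 1;  σ√T = 0.3100
d₁ = [ln(430/435) + (0.02 − 0.059 + 0.31²/2)·1] / 0.3100 = [-0.0116 + 0.0091] / 0.3100 = -0.0081 ≈ -0.01
N(d₁) = N(-0.01) = 0.4960
Δ_call = e^(−qT)·N(d₁) = 0.9427·0.4960 = 0.4676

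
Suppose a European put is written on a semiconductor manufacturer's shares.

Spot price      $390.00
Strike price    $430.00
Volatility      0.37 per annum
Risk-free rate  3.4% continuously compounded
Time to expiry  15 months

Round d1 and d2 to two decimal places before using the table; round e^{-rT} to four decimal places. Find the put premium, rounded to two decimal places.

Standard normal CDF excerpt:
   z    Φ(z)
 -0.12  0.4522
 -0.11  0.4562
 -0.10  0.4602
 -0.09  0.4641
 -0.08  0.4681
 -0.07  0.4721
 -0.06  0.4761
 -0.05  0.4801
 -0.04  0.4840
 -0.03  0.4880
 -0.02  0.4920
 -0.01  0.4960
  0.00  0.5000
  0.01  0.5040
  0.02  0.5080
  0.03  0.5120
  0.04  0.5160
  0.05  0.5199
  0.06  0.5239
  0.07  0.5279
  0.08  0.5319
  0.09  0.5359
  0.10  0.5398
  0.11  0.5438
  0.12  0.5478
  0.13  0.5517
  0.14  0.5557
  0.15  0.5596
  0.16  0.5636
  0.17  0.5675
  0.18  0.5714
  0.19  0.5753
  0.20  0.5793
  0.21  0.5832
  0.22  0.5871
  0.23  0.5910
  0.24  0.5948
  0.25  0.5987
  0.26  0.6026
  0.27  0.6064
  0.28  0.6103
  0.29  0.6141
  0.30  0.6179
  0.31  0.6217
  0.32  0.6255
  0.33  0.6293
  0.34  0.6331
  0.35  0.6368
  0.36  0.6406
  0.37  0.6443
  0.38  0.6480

T = 1.25;  σ√T = 0.4137
ln(S/K) + (r + σ²/2)T = ln(390/430) + (0.034 + 0.37²/2)·1.25 = -0.0976 + 0.1281 = 0.0304
d₁ = 0.0304 / 0.4137 = 0.0735 ≈ 0.07
d₂ = d₁ − σ√T = 0.0735 − 0.4137 = -0.3401 ≈ -0.34
exp(−rT) = exp(−0.034·1.25) = 0.9584
P = 430·0.9584·N(0.34) − 390·N(-0.07) = 430·0.9584·0.6331 − 390·0.4721 = 260.9081 − 184.1190 = 76.7891

$76.79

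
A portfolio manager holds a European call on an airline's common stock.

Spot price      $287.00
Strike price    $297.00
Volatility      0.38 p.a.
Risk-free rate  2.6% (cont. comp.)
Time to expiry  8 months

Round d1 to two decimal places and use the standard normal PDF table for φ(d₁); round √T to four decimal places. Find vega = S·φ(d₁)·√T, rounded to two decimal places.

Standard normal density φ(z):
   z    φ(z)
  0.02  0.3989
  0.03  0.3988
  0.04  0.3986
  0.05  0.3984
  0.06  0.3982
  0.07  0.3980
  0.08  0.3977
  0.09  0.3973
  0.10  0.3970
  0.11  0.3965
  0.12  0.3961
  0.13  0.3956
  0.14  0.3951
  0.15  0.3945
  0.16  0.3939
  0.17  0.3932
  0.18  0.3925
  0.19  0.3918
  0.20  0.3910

σ√T = 0.38·√0.6667 = 0.3103
ln(S/K) + (r + σ²/2)T = ln(287/297) + (0.026 + 0.38²/2)·0.6667 = -0.0342 + 0.0655 = 0.0312
d₁ = 0.0312 / 0.3103 = 0.1006 which rounds to 0.10
√T = √0.6667 = 0.8165
φ(d₁) = φ(0.10) = 0.3970
vega = S·φ(d₁)·√T = 287·0.3970·0.8165 = 93.0312

93.03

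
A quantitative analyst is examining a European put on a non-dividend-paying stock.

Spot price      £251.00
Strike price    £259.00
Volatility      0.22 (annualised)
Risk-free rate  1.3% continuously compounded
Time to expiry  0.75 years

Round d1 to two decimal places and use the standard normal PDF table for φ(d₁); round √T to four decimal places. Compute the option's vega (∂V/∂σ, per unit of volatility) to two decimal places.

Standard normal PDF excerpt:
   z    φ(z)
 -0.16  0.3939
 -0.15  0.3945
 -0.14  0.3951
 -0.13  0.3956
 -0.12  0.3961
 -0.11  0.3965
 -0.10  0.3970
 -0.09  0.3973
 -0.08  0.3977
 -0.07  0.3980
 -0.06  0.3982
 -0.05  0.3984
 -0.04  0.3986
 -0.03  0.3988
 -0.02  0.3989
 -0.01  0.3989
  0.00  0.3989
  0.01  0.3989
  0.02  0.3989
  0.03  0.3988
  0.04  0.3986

σ√T = 0.22·√0.75 = 0.1905
d₁ = [ln(251/259) + (0.013 + ½·0.22²)·0.75] / (σ√T) = (-0.0314 + 0.0279) / 0.1905 = -0.0182 which rounds to -0.02
√T = √0.75 = 0.8660
φ(d₁) = φ(-0.02) = 0.3989
vega = S·φ(d₁)·√T = 251·0.3989·0.8660 = 86.7073
(Vega is the same for a European call and put with the same parameters.)

86.71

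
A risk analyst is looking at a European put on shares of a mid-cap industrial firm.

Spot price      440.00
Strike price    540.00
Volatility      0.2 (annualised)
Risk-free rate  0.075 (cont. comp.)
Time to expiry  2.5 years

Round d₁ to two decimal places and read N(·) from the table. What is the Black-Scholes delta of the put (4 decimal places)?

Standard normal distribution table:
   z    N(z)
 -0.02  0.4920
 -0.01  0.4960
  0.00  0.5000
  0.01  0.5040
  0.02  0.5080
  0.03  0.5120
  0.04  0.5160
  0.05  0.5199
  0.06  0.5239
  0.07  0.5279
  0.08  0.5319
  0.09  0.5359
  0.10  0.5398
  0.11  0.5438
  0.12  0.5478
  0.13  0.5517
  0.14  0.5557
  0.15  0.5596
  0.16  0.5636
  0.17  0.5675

σ√T = 0.2 × 1.5811 = 0.3162
d₁ = [ln(440/540) + (0.075 + 0.2²/2)·2.5] / 0.3162 = [-0.2048 + 0.2375] / 0.3162 = 0.1034 ⇒ 0.10
N(d₁) = N(0.10) = 0.5398
Δ_put = N(d₁) − 1 = 0.5398 − 1 = -0.4602

-0.4602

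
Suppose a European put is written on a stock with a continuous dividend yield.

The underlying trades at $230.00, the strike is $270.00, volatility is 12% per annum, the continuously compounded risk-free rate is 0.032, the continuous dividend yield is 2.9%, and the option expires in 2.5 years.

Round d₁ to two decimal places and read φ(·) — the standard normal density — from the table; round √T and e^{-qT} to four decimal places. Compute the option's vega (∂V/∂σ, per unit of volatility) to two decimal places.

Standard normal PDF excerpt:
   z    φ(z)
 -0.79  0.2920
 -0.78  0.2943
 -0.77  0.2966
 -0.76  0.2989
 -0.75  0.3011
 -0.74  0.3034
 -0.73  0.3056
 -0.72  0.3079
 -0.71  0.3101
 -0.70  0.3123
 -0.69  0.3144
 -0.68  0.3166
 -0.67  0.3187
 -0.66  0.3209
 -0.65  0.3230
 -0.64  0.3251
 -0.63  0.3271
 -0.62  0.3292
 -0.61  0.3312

104.89

σ√T = 0.12 × 1.5811 = 0.1897
ln(S/K) + (r − q + σ²/2)T = ln(230/270) + (0.032 − 0.029 + 0.12²/2)·2.5 = -0.1603 + 0.0255 = -0.1348
d₁ = -0.1348 / 0.1897 = -0.7107 → -0.71
√T = √2.5 = 1.5811
φ(d₁) = φ(-0.71) = 0.3101
exp(−qT) = exp(−0.029·2.5) = 0.9301
vega = S·exp(−qT)·φ(d₁)·√T = 230·0.9301·0.3101·1.5811 = 104.8863
(The call has the same vega.)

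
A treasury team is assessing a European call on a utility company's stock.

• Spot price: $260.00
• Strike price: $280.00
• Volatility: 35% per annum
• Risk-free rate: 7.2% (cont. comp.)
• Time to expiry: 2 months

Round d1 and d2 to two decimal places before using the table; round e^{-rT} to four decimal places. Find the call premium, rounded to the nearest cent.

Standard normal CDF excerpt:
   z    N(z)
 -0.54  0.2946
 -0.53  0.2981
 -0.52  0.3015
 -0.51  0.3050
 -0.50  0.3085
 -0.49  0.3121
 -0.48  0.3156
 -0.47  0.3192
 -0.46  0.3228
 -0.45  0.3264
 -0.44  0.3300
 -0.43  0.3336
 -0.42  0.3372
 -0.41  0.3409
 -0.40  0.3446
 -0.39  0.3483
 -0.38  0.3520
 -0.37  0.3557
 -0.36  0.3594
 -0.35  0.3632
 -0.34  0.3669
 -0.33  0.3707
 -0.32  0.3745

$9.06

T = 0.1667;  σ√T = 0.1429
ln(S/K) + (r + σ²/2)T = ln(260/280) + (0.072 + 0.35²/2)·0.1667 = -0.0741 + 0.0222 = -0.0519
d₁ = -0.0519 / 0.1429 = -0.3632 which rounds to -0.36
d₂ = d₁ − σ√T = -0.3632 − 0.1429 = -0.5061 which rounds to -0.51
e^(−rT) = e^(−0.072·0.1667) = 0.9881
N(d₁) = N(-0.36) = 0.3594;  N(d₂) = N(-0.51) = 0.3050
C = 260·0.3594 − 280·0.9881·0.3050 = 93.4440 − 84.3837 = 9.0603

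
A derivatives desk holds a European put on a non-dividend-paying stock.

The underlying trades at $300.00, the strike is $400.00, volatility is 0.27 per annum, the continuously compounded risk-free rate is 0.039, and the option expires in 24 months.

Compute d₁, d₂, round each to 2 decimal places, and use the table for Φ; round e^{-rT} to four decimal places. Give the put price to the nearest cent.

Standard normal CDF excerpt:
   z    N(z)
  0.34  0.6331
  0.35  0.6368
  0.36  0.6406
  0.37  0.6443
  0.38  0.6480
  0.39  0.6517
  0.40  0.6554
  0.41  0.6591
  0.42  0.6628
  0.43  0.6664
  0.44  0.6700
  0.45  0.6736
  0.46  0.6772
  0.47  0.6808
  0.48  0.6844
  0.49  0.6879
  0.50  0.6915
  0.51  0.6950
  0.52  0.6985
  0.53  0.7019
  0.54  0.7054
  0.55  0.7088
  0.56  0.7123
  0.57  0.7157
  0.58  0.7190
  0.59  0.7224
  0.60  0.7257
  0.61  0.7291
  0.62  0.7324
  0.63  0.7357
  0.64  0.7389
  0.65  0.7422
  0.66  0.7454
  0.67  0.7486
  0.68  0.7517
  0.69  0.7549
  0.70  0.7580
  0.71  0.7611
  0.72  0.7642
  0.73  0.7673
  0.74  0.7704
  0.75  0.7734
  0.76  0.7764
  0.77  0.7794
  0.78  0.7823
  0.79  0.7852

$92.87

σ√T = 0.27 × 1.4142 = 0.3818
d₁ = [ln(300/400) + (0.039 + 0.27²/2)·2] / 0.3818 = [-0.2877 + 0.1509] / 0.3818 = -0.3582 ⇒ -0.36
d₂ = d₁ − σ√T = -0.3582 − 0.3818 = -0.7401 ⇒ -0.74
e^(−rT) = e^(−0.039·2) = 0.9250
P = 400·0.9250·N(0.74) − 300·N(0.36) = 400·0.9250·0.7704 − 300·0.6406 = 285.0480 − 192.1800 = 92.8680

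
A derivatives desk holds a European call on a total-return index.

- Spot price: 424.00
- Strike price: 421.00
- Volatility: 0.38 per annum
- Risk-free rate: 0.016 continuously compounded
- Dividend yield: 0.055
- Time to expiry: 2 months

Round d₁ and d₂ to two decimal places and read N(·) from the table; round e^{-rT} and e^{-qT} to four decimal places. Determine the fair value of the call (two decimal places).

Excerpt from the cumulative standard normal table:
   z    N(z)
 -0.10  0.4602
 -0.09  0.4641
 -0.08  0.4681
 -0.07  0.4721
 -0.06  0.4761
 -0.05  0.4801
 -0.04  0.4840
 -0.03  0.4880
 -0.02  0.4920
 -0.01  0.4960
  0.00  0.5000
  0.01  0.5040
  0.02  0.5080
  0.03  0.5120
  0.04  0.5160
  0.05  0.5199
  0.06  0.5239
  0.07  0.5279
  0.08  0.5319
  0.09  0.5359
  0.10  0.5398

25.26

σ√T = 0.38·√0.1667 = 0.1551
d₁ = [ln(424/421) + (0.016 − 0.055 + 0.38²/2)·0.1667] / 0.1551 = [0.0071 + 0.0055] / 0.1551 = 0.0814 ⇒ 0.08
d₂ = d₁ − σ√T = 0.0814 − 0.1551 = -0.0737 ⇒ -0.07
exp(−qT) = exp(−0.055·0.1667) = 0.9909;  exp(−rT) = exp(−0.016·0.1667) = 0.9973
C = 424·0.9909·N(0.08) − 421·0.9973·N(-0.07) = 424·0.9909·0.5319 − 421·0.9973·0.4721 = 223.4733 − 198.2175 = 25.2559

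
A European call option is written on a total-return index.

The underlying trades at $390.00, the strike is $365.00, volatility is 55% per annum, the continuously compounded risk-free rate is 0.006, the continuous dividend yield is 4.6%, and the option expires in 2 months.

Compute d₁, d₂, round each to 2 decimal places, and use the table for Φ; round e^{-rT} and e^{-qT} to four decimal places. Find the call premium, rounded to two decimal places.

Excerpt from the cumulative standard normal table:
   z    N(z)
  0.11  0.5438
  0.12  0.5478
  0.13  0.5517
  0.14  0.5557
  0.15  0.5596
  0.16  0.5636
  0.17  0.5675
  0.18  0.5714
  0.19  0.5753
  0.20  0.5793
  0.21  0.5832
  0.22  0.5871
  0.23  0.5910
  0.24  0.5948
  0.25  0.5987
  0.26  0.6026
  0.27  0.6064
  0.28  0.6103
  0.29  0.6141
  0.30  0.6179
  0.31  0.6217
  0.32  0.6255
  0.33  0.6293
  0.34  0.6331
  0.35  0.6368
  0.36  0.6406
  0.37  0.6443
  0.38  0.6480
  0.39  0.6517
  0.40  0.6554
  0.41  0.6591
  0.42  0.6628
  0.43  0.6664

σ√T = 0.55·√0.1667 = 0.2245
d₁ = [ln(390/365) + (0.006 − 0.046 + 0.55²/2)·0.1667] / 0.2245 = [0.0662 + 0.0185] / 0.2245 = 0.3776 which rounds to 0.38
d₂ = d₁ − σ√T = 0.3776 − 0.2245 = 0.1531 which rounds to 0.15
e^(−qT) = e^(−0.046·0.1667) = 0.9924;  e^(−rT) = e^(−0.006·0.1667) = 0.9990
C = 390·0.9924·N(0.38) − 365·0.9990·N(0.15) = 390·0.9924·0.6480 − 365·0.9990·0.5596 = 250.7993 − 204.0497 = 46.7496

$46.75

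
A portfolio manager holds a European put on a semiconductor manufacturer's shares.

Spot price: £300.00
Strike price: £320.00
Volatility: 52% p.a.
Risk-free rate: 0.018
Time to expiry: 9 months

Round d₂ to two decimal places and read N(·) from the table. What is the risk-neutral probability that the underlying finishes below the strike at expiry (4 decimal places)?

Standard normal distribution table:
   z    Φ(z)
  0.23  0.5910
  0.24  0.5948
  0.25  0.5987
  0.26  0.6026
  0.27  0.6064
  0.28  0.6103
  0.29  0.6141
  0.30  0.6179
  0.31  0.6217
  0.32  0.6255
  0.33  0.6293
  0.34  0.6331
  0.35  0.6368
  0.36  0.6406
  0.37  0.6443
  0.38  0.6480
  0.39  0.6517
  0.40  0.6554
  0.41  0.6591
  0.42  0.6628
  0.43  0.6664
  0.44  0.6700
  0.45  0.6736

σ√T = 0.52·√0.75 = 0.4503
d₁ = [ln(300/320) + (0.018 + 0.52²/2)·0.75] / 0.4503 = [-0.0645 + 0.1149] / 0.4503 = 0.1118 ⇒ 0.11
d₂ = d₁ − σ√T = 0.1118 − 0.4503 = -0.3385 ⇒ -0.34
Pr(exercise) under Q = N(−d₂) = N(0.34) = 0.6331

0.6331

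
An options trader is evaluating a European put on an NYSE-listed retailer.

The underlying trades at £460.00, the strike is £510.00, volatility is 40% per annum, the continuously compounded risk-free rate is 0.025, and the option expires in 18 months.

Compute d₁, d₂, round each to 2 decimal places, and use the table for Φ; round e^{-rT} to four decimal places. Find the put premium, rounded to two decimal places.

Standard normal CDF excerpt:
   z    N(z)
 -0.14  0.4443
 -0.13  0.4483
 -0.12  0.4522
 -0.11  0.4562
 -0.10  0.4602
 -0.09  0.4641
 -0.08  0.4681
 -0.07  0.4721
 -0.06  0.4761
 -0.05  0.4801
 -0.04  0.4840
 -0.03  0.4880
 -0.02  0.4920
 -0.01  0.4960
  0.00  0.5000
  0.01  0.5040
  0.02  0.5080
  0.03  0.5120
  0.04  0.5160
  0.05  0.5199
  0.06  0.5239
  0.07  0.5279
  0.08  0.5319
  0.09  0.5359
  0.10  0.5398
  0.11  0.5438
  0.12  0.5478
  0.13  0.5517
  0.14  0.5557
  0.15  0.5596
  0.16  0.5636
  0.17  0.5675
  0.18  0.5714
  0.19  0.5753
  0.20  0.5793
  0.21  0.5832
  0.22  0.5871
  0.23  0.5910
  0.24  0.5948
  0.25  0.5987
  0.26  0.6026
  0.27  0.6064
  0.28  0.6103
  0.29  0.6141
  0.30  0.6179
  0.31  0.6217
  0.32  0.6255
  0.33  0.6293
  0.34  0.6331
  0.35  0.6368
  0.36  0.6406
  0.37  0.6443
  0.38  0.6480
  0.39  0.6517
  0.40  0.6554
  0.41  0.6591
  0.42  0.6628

£108.47

σ√T = 0.4 × 1.2247 = 0.4899
d₁ = [ln(460/510) + (0.025 + 0.4²/2)·1.5] / 0.4899 = [-0.1032 + 0.1575] / 0.4899 = 0.1109 ⇒ 0.11
d₂ = d₁ − σ√T = 0.1109 − 0.4899 = -0.3790 ⇒ -0.38
e^(−rT) = e^(−0.025·1.5) = 0.9632
N(−d₂) = N(0.38) = 0.6480;  N(−d₁) = N(-0.11) = 0.4562
P = 510·0.9632·0.6480 − 460·0.4562 = 318.3183 − 209.8520 = 108.4663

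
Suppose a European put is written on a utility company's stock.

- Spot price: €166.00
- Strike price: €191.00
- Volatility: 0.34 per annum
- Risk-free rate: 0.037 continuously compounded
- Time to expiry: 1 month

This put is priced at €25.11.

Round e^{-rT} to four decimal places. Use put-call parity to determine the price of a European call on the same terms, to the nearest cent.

€0.70

exp(−rT) = exp(−0.037·0.08333) = 0.9969
Put-call parity: C − P = S − K·e^(−rT) = 166 − 191·0.9969 = 166 − 190.4079 = -24.4079
C = P + (C − P) = 25.11 + (-24.4079) = 0.7021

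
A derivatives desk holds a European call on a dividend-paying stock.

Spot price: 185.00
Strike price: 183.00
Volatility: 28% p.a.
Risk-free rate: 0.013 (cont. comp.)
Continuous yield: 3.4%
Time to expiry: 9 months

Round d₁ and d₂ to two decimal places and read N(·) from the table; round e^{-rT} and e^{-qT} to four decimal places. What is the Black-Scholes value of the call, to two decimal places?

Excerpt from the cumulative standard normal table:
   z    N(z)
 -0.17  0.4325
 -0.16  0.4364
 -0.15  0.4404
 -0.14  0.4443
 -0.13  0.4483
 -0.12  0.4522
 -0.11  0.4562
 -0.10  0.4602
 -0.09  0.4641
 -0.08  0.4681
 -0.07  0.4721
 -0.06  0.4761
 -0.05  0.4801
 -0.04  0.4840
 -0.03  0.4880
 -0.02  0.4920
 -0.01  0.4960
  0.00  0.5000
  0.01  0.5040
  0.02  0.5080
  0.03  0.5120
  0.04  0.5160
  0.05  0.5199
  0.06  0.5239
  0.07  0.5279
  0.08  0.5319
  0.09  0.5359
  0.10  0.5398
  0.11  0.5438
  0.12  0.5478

16.83

σ√T = 0.28 × 0.8660 = 0.2425
d₁ = [ln(185/183) + (0.013 − 0.034 + 0.28²/2)·0.75] / 0.2425 = [0.0109 + 0.0137] / 0.2425 = 0.1011 → 0.10
d₂ = d₁ − σ√T = 0.1011 − 0.2425 = -0.1414 → -0.14
e^(−qT) = e^(−0.034·0.75) = 0.9748;  e^(−rT) = e^(−0.013·0.75) = 0.9903
N(d₁) = N(0.10) = 0.5398;  N(d₂) = N(-0.14) = 0.4443
C = 185·0.9748·0.5398 − 183·0.9903·0.4443 = 97.3465 − 80.5182 = 16.8282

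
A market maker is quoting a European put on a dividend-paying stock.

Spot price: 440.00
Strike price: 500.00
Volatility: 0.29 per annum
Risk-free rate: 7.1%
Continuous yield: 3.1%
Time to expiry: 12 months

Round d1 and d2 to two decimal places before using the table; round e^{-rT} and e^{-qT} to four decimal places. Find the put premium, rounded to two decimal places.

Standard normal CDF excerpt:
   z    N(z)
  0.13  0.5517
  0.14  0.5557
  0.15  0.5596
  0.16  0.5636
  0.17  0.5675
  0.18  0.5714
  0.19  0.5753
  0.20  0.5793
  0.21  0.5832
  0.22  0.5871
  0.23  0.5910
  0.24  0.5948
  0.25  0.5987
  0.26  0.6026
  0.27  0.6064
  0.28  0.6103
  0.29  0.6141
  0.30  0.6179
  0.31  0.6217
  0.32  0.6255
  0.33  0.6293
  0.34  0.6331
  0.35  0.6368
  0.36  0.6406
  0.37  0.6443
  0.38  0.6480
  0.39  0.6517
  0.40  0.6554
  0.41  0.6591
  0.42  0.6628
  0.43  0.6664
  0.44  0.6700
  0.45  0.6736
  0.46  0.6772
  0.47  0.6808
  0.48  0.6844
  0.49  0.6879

73.31

T = 1;  σ√T = 0.2900
ln(S/K) + (r − q + σ²/2)T = ln(440/500) + (0.071 − 0.031 + 0.29²/2)·1 = -0.1278 + 0.0820 = -0.0458
d₁ = -0.0458 / 0.2900 = -0.1579 → -0.16
d₂ = d₁ − σ√T = -0.1579 − 0.2900 = -0.4479 → -0.45
e^(−qT) = e^(−0.031·1) = 0.9695;  e^(−rT) = e^(−0.071·1) = 0.9315
P = 500·0.9315·N(0.45) − 440·0.9695·N(0.16) = 500·0.9315·0.6736 − 440·0.9695·0.5636 = 313.7292 − 240.4205 = 73.3087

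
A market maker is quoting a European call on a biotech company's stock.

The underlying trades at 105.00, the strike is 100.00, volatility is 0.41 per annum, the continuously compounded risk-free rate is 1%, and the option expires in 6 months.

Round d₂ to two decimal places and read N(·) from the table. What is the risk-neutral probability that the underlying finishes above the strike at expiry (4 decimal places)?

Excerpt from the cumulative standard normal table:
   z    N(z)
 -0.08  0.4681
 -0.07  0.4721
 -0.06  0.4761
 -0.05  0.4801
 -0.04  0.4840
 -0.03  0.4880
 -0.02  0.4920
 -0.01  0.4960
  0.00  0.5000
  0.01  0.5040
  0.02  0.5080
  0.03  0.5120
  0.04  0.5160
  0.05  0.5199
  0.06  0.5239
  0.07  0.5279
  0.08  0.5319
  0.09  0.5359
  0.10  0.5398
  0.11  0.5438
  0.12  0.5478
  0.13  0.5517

σ√T = 0.41·√0.5 = 0.2899
d₁ = [ln(105/100) + (0.01 + ½·0.41²)·0.5] / (σ√T) = (0.0488 + 0.0470) / 0.2899 = 0.3305 → 0.33
d₂ = 0.3305 − 0.2899 = 0.0406 → 0.04
Risk-neutral Pr[S_T > K] = N(d₂) = N(0.04) = 0.5160

0.5160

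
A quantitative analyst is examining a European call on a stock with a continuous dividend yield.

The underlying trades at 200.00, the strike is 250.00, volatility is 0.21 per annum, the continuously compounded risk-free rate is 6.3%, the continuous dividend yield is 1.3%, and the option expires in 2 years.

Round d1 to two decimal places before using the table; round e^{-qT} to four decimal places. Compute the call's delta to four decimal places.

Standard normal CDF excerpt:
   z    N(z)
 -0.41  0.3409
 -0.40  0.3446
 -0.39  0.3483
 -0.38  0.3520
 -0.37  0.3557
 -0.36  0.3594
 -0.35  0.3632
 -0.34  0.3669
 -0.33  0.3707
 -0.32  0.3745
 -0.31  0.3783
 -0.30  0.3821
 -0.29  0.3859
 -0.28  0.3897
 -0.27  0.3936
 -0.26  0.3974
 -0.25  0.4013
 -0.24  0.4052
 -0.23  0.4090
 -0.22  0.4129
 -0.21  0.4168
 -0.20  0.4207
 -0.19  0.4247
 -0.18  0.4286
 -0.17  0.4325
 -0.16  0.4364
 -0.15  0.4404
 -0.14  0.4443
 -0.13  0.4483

σ√T = 0.21·√2 = 0.2970
ln(S/K) + (r − q + σ²/2)T = ln(200/250) + (0.063 − 0.013 + 0.21²/2)·2 = -0.2231 + 0.1441 = -0.0790
d₁ = -0.0790 / 0.2970 = -0.2662 ⇒ -0.27
N(d₁) = N(-0.27) = 0.3936
Δ_call = exp(−qT)·N(d₁) = 0.9743·0.3936 = 0.3835

0.3835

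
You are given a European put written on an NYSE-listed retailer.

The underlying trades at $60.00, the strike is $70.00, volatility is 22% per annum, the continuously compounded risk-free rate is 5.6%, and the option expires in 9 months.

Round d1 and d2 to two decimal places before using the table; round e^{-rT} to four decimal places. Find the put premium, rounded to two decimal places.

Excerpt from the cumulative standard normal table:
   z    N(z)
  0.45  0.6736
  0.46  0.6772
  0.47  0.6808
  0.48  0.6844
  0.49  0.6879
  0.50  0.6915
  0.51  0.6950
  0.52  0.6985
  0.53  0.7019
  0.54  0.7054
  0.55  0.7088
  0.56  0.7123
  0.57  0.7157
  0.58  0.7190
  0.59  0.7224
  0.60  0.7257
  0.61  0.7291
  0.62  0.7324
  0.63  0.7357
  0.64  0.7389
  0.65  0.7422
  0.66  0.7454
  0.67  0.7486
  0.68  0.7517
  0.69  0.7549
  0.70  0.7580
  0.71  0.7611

$9.18

T = 0.75;  σ√T = 0.1905
d₁ = [ln(60/70) + (0.056 + ½·0.22²)·0.75] / (σ√T) = (-0.1542 + 0.0601) / 0.1905 = -0.4934 which rounds to -0.49
d₂ = -0.4934 − 0.1905 = -0.6839 which rounds to -0.68
e^(−rT) = e^(−0.056·0.75) = 0.9589
P = 70·0.9589·N(0.68) − 60·N(0.49) = 70·0.9589·0.7517 − 60·0.6879 = 50.4564 − 41.2740 = 9.1824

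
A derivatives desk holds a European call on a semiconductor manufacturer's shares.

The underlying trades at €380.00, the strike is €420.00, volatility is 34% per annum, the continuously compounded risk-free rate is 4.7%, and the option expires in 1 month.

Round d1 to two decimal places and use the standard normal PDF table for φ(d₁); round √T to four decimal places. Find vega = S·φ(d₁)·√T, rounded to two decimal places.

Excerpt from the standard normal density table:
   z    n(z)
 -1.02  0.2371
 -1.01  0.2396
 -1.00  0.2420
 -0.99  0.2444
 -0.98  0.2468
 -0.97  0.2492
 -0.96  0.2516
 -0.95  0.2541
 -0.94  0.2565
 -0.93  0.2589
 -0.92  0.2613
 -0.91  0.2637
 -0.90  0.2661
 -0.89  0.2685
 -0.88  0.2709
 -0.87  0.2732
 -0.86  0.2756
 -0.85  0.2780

T = 0.08333;  σ√T = 0.0981
d₁ = [ln(380/420) + (0.047 + 0.34²/2)·0.08333] / 0.0981 = [-0.1001 + 0.0087] / 0.0981 = -0.9307 ≈ -0.93
√T = √0.08333 = 0.2887
φ(d₁) = φ(-0.93) = 0.2589
vega = S·φ(d₁)·√T = 380·0.2589·0.2887 = 28.4029
(Vega is the same for a European call and put with the same parameters.)

28.40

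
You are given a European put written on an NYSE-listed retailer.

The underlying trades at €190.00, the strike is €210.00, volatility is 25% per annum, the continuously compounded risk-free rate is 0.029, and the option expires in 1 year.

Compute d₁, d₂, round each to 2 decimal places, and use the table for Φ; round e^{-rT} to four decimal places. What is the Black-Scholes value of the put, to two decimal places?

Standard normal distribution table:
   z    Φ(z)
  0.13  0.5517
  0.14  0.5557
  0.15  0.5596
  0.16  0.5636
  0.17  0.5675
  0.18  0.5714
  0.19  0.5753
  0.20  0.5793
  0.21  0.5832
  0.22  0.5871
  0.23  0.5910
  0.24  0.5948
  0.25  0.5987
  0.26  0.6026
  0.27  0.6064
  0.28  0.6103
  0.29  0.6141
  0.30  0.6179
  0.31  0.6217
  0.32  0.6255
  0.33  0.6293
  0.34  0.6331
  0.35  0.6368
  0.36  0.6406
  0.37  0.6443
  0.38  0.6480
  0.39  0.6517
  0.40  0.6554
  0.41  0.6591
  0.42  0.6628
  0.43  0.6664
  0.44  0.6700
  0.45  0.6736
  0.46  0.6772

σ√T = 0.25 × 1.0000 = 0.2500
d₁ = [ln(190/210) + (0.029 + ½·0.25²)·1] / (σ√T) = (-0.1001 + 0.0602) / 0.2500 = -0.1593 → -0.16
d₂ = -0.1593 − 0.2500 = -0.4093 → -0.41
e^(−rT) = e^(−0.029·1) = 0.9714
P = 210·0.9714·N(0.41) − 190·N(0.16) = 210·0.9714·0.6591 − 190·0.5636 = 134.4524 − 107.0840 = 27.3684

€27.37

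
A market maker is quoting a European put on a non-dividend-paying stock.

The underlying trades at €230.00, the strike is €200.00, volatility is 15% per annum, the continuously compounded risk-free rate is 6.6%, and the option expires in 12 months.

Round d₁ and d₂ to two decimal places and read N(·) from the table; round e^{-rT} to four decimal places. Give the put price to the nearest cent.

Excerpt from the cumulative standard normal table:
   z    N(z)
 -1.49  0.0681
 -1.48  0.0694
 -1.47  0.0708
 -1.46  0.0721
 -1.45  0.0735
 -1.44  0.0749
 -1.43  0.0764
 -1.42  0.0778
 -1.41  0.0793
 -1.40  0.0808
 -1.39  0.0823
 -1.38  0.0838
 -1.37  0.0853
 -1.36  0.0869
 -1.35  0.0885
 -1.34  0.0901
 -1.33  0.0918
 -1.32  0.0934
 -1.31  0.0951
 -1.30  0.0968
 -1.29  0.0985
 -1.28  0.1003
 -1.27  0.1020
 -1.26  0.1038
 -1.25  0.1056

€1.22

T = 1;  σ√T = 0.1500
d₁ = [ln(230/200) + (0.066 + 0.15²/2)·1] / 0.1500 = [0.1398 + 0.0772] / 0.1500 = 1.4467 ⇒ 1.45
d₂ = d₁ − σ√T = 1.4467 − 0.1500 = 1.2967 ⇒ 1.30
exp(−rT) = exp(−0.066·1) = 0.9361
P = 200·0.9361·N(-1.30) − 230·N(-1.45) = 200·0.9361·0.0968 − 230·0.0735 = 18.1229 − 16.9050 = 1.2179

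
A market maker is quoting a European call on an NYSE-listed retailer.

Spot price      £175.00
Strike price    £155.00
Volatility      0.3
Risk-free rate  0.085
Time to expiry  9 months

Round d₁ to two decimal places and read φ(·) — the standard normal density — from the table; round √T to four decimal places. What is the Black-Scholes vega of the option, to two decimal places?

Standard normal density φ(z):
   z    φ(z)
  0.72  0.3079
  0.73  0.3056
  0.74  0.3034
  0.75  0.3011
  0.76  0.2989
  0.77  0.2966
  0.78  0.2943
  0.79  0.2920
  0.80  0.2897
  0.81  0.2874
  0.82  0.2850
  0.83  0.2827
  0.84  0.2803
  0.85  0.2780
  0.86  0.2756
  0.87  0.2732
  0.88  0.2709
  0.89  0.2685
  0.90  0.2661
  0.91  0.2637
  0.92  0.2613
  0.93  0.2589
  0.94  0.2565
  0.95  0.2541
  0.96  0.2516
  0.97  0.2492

σ√T = 0.3·√0.75 = 0.2598
d₁ = [ln(175/155) + (0.085 + 0.3²/2)·0.75] / 0.2598 = [0.1214 + 0.0975] / 0.2598 = 0.8424 ⇒ 0.84
√T = √0.75 = 0.8660
φ(d₁) = φ(0.84) = 0.2803
vega = S·φ(d₁)·√T = 175·0.2803·0.8660 = 42.4795
(Call and put vega coincide under Black-Scholes.)

42.48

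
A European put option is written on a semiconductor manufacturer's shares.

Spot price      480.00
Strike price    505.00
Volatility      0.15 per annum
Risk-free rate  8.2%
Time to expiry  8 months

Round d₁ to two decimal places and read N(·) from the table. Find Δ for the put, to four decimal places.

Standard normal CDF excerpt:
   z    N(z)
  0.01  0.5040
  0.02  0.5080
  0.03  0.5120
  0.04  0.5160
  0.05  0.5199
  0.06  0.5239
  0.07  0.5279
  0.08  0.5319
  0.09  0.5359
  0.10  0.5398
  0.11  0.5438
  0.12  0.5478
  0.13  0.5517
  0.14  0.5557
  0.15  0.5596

-0.4641

σ√T = 0.15 × 0.8165 = 0.1225
d₁ = [ln(480/505) + (0.082 + 0.15²/2)·0.6667] / 0.1225 = [-0.0508 + 0.0622] / 0.1225 = 0.0930 ⇒ 0.09
N(d₁) = N(0.09) = 0.5359
Δ_put = N(d₁) − 1 = 0.5359 − 1 = -0.4641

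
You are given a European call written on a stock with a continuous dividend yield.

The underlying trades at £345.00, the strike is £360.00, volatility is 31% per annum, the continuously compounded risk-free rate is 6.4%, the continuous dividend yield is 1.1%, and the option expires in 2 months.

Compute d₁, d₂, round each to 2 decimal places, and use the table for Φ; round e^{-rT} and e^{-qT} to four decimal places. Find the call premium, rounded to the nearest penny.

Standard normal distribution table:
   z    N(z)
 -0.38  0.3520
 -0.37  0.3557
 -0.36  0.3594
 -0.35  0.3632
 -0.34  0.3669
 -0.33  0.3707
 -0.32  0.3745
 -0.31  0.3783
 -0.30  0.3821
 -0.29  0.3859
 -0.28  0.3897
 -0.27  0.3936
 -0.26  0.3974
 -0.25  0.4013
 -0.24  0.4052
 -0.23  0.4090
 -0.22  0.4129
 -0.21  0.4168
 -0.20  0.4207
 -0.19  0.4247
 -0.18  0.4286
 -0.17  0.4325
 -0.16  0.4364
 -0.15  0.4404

σ√T = 0.31 × 0.4082 = 0.1266
d₁ = [ln(345/360) + (0.064 − 0.011 + 0.31²/2)·0.1667] / 0.1266 = [-0.0426 + 0.0168] / 0.1266 = -0.2032 → -0.20
d₂ = d₁ − σ√T = -0.2032 − 0.1266 = -0.3298 → -0.33
e^(−qT) = e^(−0.011·0.1667) = 0.9982;  e^(−rT) = e^(−0.064·0.1667) = 0.9894
N(d₁) = N(-0.20) = 0.4207;  N(d₂) = N(-0.33) = 0.3707
C = 345·0.9982·0.4207 − 360·0.9894·0.3707 = 144.8802 − 132.0374 = 12.8428

£12.84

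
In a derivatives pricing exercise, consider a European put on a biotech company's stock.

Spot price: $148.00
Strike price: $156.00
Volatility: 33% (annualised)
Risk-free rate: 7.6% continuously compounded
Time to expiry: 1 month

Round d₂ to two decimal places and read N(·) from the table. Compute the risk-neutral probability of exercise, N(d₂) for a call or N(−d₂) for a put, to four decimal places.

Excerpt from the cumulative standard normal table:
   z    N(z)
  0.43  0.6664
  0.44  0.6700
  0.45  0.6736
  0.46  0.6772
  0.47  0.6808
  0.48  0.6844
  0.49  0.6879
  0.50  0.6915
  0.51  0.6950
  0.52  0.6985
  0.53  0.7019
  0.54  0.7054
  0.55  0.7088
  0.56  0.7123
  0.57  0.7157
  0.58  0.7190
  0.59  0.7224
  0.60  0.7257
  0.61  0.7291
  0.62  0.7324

0.7019

σ√T = 0.33·√0.08333 = 0.0953
ln(S/K) + (r + σ²/2)T = ln(148/156) + (0.076 + 0.33²/2)·0.08333 = -0.0526 + 0.0109 = -0.0418
d₁ = -0.0418 / 0.0953 = -0.4385 → -0.44
d₂ = d₁ − σ√T = -0.4385 − 0.0953 = -0.5338 → -0.53
Risk-neutral Pr[S_T < K] = N(−d₂) = N(0.53) = 0.7019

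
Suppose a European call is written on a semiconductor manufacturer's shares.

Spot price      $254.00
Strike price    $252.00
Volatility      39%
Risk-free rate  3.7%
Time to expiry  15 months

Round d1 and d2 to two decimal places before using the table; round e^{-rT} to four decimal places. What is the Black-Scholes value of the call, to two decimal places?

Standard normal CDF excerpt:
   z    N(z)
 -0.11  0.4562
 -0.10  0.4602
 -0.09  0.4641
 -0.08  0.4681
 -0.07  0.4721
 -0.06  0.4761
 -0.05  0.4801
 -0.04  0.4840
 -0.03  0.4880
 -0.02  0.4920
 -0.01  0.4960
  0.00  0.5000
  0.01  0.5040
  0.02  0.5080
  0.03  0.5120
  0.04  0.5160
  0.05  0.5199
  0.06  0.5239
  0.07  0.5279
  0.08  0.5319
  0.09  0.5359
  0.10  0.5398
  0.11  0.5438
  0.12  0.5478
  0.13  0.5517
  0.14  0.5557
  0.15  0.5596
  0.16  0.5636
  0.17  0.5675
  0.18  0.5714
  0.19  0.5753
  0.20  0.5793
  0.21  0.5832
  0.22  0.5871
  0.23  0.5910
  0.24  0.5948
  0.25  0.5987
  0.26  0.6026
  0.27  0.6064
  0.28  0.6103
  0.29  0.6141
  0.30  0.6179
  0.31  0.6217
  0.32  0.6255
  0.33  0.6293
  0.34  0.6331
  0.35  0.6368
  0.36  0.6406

σ√T = 0.39 × 1.1180 = 0.4360
d₁ = [ln(254/252) + (0.037 + ½·0.39²)·1.25] / (σ√T) = (0.0079 + 0.1413) / 0.4360 = 0.3422 ⇒ 0.34
d₂ = 0.3422 − 0.4360 = -0.0938 ⇒ -0.09
exp(−rT) = exp(−0.037·1.25) = 0.9548
C = 254·N(0.34) − 252·0.9548·N(-0.09) = 254·0.6331 − 252·0.9548·0.4641 = 160.8074 − 111.6669 = 49.1405

$49.14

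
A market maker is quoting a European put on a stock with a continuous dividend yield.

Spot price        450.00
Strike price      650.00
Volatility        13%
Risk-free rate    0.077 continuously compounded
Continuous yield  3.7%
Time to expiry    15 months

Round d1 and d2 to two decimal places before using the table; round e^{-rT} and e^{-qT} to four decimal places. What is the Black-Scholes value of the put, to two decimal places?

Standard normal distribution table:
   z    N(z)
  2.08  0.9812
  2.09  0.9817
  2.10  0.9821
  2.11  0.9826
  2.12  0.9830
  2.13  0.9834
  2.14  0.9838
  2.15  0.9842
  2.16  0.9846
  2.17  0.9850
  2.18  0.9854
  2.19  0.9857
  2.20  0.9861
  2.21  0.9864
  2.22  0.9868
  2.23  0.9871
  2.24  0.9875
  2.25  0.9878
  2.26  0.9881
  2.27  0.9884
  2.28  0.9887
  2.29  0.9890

161.12

σ√T = 0.13·√1.25 = 0.1453
d₁ = [ln(450/650) + (0.077 − 0.037 + ½·0.13²)·1.25] / (σ√T) = (-0.3677 + 0.0606) / 0.1453 = -2.1133 ≈ -2.11
d₂ = -2.1133 − 0.1453 = -2.2587 ≈ -2.26
exp(−qT) = exp(−0.037·1.25) = 0.9548;  exp(−rT) = exp(−0.077·1.25) = 0.9082
N(−d₂) = N(2.26) = 0.9881;  N(−d₁) = N(2.11) = 0.9826
P = 650·0.9082·0.9881 − 450·0.9548·0.9826 = 583.3051 − 422.1839 = 161.1212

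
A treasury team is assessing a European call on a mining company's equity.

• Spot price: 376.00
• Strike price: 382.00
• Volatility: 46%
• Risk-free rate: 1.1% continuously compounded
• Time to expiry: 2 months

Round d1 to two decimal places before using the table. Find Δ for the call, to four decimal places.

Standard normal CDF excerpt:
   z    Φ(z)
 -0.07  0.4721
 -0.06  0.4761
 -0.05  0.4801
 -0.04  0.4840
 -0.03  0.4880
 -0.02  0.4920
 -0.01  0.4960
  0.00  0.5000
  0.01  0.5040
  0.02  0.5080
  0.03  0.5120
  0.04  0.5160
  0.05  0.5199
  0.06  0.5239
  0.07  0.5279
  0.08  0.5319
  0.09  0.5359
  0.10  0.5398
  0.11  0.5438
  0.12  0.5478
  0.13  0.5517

T = 0.1667;  σ√T = 0.1878
d₁ = [ln(376/382) + (0.011 + 0.46²/2)·0.1667] / 0.1878 = [-0.0158 + 0.0195] / 0.1878 = 0.0194 → 0.02
N(d₁) = N(0.02) = 0.5080
Δ_call = N(d₁) = 0.5080

0.5080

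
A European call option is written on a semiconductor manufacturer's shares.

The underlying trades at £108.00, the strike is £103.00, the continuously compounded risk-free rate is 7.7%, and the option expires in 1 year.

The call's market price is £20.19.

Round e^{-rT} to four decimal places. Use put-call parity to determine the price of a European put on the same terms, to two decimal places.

£7.56

e^(−rT) = e^(−0.077·1) = 0.9259
Put-call parity: C − P = S − K·e^(−rT) = 108 − 103·0.9259 = 108 − 95.3677 = 12.6323
P = C − (C − P) = 20.19 − (12.6323) = 7.5577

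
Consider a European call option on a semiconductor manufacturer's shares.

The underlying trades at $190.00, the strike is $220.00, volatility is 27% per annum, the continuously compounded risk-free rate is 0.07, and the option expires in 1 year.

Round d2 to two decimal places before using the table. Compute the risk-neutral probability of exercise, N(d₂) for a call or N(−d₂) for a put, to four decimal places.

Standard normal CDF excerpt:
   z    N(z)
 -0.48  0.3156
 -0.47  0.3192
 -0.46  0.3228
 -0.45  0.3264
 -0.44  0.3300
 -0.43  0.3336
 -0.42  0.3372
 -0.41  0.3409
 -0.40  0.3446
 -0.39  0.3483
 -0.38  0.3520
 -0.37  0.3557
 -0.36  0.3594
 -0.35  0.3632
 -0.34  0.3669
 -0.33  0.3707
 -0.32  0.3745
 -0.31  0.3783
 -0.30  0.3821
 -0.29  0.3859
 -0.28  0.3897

σ√T = 0.27·√1 = 0.2700
d₁ = [ln(190/220) + (0.07 + 0.27²/2)·1] / 0.2700 = [-0.1466 + 0.1065] / 0.2700 = -0.1487 which rounds to -0.15
d₂ = d₁ − σ√T = -0.1487 − 0.2700 = -0.4187 which rounds to -0.42
Pr(exercise) under Q = N(d₂) = 0.3372

0.3372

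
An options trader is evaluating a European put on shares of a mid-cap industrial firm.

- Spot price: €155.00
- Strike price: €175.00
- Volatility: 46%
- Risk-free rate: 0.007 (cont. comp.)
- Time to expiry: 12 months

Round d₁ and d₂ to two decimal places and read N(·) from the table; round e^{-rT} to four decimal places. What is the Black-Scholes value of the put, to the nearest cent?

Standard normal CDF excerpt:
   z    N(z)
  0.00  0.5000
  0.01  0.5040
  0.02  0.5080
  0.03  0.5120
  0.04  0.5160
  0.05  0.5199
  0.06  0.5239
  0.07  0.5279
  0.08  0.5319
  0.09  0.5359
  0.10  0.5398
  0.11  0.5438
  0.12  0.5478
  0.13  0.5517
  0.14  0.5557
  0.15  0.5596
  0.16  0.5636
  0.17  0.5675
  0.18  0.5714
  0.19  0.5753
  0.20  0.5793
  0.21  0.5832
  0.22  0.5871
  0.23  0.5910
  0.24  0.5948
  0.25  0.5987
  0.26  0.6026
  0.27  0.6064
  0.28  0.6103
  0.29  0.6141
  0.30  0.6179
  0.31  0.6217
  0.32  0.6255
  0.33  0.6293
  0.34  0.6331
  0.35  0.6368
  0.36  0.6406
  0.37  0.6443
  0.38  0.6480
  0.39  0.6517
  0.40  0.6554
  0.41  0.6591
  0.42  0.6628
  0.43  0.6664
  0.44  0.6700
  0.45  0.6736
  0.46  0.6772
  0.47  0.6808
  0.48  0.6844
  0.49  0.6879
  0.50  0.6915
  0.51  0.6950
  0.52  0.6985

€40.19

σ√T = 0.46 × 1.0000 = 0.4600
d₁ = [ln(155/175) + (0.007 + 0.46²/2)·1] / 0.4600 = [-0.1214 + 0.1128] / 0.4600 = -0.0186 → -0.02
d₂ = d₁ − σ√T = -0.0186 − 0.4600 = -0.4786 → -0.48
exp(−rT) = exp(−0.007·1) = 0.9930
P = 175·0.9930·N(0.48) − 155·N(0.02) = 175·0.9930·0.6844 − 155·0.5080 = 118.9316 − 78.7400 = 40.1916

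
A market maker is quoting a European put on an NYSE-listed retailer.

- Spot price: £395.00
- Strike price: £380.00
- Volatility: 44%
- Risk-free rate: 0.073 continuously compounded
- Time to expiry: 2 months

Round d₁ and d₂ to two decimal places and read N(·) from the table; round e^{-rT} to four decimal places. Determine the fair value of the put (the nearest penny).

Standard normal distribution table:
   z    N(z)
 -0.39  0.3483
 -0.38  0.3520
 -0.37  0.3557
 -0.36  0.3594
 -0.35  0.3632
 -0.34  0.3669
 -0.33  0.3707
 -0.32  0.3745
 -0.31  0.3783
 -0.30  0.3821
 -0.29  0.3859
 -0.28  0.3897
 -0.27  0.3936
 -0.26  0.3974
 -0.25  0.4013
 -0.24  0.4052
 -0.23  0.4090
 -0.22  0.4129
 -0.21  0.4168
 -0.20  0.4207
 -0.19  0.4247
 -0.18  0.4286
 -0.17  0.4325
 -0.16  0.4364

£18.93

T = 0.1667;  σ√T = 0.1796
d₁ = [ln(395/380) + (0.073 + 0.44²/2)·0.1667] / 0.1796 = [0.0387 + 0.0283] / 0.1796 = 0.3731 ≈ 0.37
d₂ = d₁ − σ√T = 0.3731 − 0.1796 = 0.1934 ≈ 0.19
e^(−rT) = e^(−0.073·0.1667) = 0.9879
P = 380·0.9879·N(-0.19) − 395·N(-0.37) = 380·0.9879·0.4247 − 395·0.3557 = 159.4332 − 140.5015 = 18.9317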